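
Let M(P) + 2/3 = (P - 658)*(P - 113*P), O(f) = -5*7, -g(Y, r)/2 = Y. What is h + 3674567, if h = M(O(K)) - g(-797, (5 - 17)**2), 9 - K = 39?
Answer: 2869237/3 ≈ 9.5641e+5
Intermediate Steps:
g(Y, r) = -2*Y
K = -30 (K = 9 - 1*39 = 9 - 39 = -30)
O(f) = -35
M(P) = -2/3 - 112*P*(-658 + P) (M(P) = -2/3 + (P - 658)*(P - 113*P) = -2/3 + (-658 + P)*(-112*P) = -2/3 - 112*P*(-658 + P))
h = -8154464/3 (h = (-2/3 - 112*(-35)**2 + 73696*(-35)) - (-2)*(-797) = (-2/3 - 112*1225 - 2579360) - 1*1594 = (-2/3 - 137200 - 2579360) - 1594 = -8149682/3 - 1594 = -8154464/3 ≈ -2.7182e+6)
h + 3674567 = -8154464/3 + 3674567 = 2869237/3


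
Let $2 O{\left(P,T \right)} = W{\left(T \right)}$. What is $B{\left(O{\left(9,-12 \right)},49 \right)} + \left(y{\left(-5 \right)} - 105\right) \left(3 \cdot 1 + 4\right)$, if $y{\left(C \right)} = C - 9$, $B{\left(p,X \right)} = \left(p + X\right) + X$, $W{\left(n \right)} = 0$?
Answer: $-735$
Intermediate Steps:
$O{\left(P,T \right)} = 0$ ($O{\left(P,T \right)} = \frac{1}{2} \cdot 0 = 0$)
$B{\left(p,X \right)} = p + 2 X$ ($B{\left(p,X \right)} = \left(X + p\right) + X = p + 2 X$)
$y{\left(C \right)} = -9 + C$
$B{\left(O{\left(9,-12 \right)},49 \right)} + \left(y{\left(-5 \right)} - 105\right) \left(3 \cdot 1 + 4\right) = \left(0 + 2 \cdot 49\right) + \left(\left(-9 - 5\right) - 105\right) \left(3 \cdot 1 + 4\right) = \left(0 + 98\right) + \left(-14 - 105\right) \left(3 + 4\right) = 98 - 833 = -735$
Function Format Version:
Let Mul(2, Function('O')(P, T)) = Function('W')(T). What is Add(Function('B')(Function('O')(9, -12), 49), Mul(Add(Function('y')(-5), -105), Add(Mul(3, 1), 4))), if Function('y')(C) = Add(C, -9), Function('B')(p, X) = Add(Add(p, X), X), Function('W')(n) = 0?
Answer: -735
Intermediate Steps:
Function('O')(P, T) = 0 (Function('O')(P, T) = Mul(Rational(1, 2), 0) = 0)
Function('B')(p, X) = Add(p, Mul(2, X)) (Function('B')(p, X) = Add(Add(X, p), X) = Add(p, Mul(2, X)))
Function('y')(C) = Add(-9, C)
Add(Function('B')(Function('O')(9, -12), 49), Mul(Add(Function('y')(-5), -105), Add(Mul(3, 1), 4))) = Add(Add(0, Mul(2, 49)), Mul(Add(Add(-9, -5), -105), Add(Mul(3, 1), 4))) = Add(Add(0, 98), Mul(Add(-14, -105), Add(3, 4))) = Add(98, Mul(-119, 7)) = Add(98, -833) = -735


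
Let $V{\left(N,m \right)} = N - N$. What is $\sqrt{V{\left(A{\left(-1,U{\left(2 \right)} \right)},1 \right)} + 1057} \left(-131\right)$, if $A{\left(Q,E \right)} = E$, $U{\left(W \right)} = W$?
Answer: $- 131 \sqrt{1057} \approx -4259.0$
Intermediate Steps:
$V{\left(N,m \right)} = 0$
$\sqrt{V{\left(A{\left(-1,U{\left(2 \right)} \right)},1 \right)} + 1057} \left(-131\right) = \sqrt{0 + 1057} \left(-131\right) = \sqrt{1057} \left(-131\right) = - 131 \sqrt{1057}$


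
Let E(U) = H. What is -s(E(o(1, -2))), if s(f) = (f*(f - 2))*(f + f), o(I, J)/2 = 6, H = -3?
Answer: 90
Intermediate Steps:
o(I, J) = 12 (o(I, J) = 2*6 = 12)
E(U) = -3
s(f) = 2*f**2*(-2 + f) (s(f) = (f*(-2 + f))*(2*f) = 2*f**2*(-2 + f))
-s(E(o(1, -2))) = -2*(-3)**2*(-2 - 3) = -2*9*(-5) = -1*(-90) = 90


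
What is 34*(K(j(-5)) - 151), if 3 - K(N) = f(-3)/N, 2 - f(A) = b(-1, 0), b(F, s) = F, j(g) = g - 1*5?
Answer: -25109/5 ≈ -5021.8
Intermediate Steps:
j(g) = -5 + g (j(g) = g - 5 = -5 + g)
f(A) = 3 (f(A) = 2 - 1*(-1) = 2 + 1 = 3)
K(N) = 3 - 3/N
34*(K(j(-5)) - 151) = 34*((3 - 3/(-5 - 5)) - 151) = 34*((3 - 3/(-10)) - 151) = 34*((3 - 3*(-1/10)) - 151) = 34*((3 + 3/10) - 151) = 34*(33/10 - 151) = 34*(-1477/10) = -25109/5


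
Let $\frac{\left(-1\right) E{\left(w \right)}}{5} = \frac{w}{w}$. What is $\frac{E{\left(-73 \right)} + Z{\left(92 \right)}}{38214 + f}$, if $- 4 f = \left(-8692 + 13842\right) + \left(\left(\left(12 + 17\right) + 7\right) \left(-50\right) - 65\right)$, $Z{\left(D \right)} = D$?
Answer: $\frac{116}{49857} \approx 0.0023267$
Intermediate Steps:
$E{\left(w \right)} = -5$ ($E{\left(w \right)} = - 5 \frac{w}{w} = \left(-5\right) 1 = -5$)
$f = - \frac{3285}{4}$ ($f = - \frac{\left(-8692 + 13842\right) + \left(\left(\left(12 + 17\right) + 7\right) \left(-50\right) - 65\right)}{4} = - \frac{5150 + \left(\left(29 + 7\right) \left(-50\right) - 65\right)}{4} = - \frac{5150 + \left(36 \left(-50\right) - 65\right)}{4} = - \frac{5150 - 1865}{4} = \left(- \frac{1}{4}\right) 3285 = - \frac{3285}{4} \approx -821.25$)
$\frac{E{\left(-73 \right)} + Z{\left(92 \right)}}{38214 + f} = \frac{-5 + 92}{38214 - \frac{3285}{4}} = \frac{87}{\frac{149571}{4}} = 87 \cdot \frac{4}{149571} = \frac{116}{49857}$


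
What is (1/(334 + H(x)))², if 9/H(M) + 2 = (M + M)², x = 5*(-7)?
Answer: 23990404/2676302955481 ≈ 8.9640e-6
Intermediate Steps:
x = -35
H(M) = 9/(-2 + 4*M²) (H(M) = 9/(-2 + (M + M)²) = 9/(-2 + (2*M)²) = 9/(-2 + 4*M²))
(1/(334 + H(x)))² = (1/(334 + 9/(2*(-1 + 2*(-35)²))))² = (1/(334 + 9/(2*(-1 + 2*1225))))² = (1/(334 + 9/(2*(-1 + 2450))))² = (1/(334 + (9/2)/2449))² = (1/(334 + (9/2)*(1/2449)))² = (1/(334 + 9/4898))² = (1/(1635941/4898))² = (4898/1635941)² = 23990404/2676302955481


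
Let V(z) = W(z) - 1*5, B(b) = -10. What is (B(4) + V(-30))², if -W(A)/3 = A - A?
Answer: 225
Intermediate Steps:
W(A) = 0 (W(A) = -3*(A - A) = -3*0 = 0)
V(z) = -5 (V(z) = 0 - 1*5 = 0 - 5 = -5)
(B(4) + V(-30))² = (-10 - 5)² = (-15)² = 225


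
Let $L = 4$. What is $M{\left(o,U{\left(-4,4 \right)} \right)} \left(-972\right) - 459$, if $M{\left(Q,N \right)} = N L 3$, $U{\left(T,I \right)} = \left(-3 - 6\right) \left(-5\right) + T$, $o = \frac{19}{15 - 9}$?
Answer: $-478683$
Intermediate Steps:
$o = \frac{19}{6}$ ($o = \frac{19}{15 - 9} = \frac{19}{6} \approx 3.1667$)
$U{\left(T,I \right)} = 45 + T$ ($U{\left(T,I \right)} = \left(-3 - 6\right) \left(-5\right) + T = \left(-9\right) \left(-5\right) + T = 45 + T$)
$M{\left(Q,N \right)} = 12 N$ ($M{\left(Q,N \right)} = N 4 \cdot 3 = 4 N 3 = 12 N$)
$M{\left(o,U{\left(-4,4 \right)} \right)} \left(-972\right) - 459 = 12 \left(45 - 4\right) \left(-972\right) - 459 = 12 \cdot 41 \left(-972\right) - 459 = 492 \left(-972\right) - 459 = -478224 - 459 = -478683$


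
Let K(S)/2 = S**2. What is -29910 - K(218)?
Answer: -124958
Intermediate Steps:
K(S) = 2*S**2
-29910 - K(218) = -29910 - 2*218**2 = -29910 - 2*47524 = -29910 - 1*95048 = -29910 - 95048 = -124958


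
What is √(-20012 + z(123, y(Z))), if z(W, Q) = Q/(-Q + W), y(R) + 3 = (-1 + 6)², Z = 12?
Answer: I*√204140190/101 ≈ 141.46*I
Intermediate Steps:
y(R) = 22 (y(R) = -3 + (-1 + 6)² = -3 + 5² = -3 + 25 = 22)
z(W, Q) = Q/(W - Q)
√(-20012 + z(123, y(Z))) = √(-20012 - 1*22/(22 - 1*123)) = √(-20012 - 1*22/(22 - 123)) = √(-20012 - 1*22/(-101)) = √(-20012 - 1*22*(-1/101)) = √(-20012 + 22/101) = √(-2021190/101) = I*√204140190/101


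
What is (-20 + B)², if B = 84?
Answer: 4096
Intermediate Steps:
(-20 + B)² = (-20 + 84)² = 64² = 4096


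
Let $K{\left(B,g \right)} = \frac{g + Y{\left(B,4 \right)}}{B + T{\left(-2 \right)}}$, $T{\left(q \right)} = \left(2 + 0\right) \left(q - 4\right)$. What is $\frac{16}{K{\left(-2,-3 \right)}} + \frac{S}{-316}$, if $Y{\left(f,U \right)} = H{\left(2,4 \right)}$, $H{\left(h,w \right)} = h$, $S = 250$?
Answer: $\frac{35267}{158} \approx 223.21$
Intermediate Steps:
$T{\left(q \right)} = -8 + 2 q$ ($T{\left(q \right)} = 2 \left(-4 + q\right) = -8 + 2 q$)
$Y{\left(f,U \right)} = 2$
$K{\left(B,g \right)} = \frac{2 + g}{-12 + B}$ ($K{\left(B,g \right)} = \frac{g + 2}{B + \left(-8 + 2 \left(-2\right)\right)} = \frac{2 + g}{B - 12} = \frac{2 + g}{-12 + B}$)
$\frac{16}{K{\left(-2,-3 \right)}} + \frac{S}{-316} = \frac{16}{\frac{1}{-12 - 2} \left(2 - 3\right)} + \frac{250}{-316} = \frac{16}{\frac{1}{-14} \left(-1\right)} + 250 \left(- \frac{1}{316}\right) = \frac{16}{\left(- \frac{1}{14}\right) \left(-1\right)} - \frac{125}{158} = 16 \frac{1}{\frac{1}{14}} - \frac{125}{158} = 16 \cdot 14 - \frac{125}{158} = 224 - \frac{125}{158} = \frac{35267}{158}$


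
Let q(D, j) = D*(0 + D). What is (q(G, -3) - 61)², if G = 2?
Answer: 3249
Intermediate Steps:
q(D, j) = D² (q(D, j) = D*D = D²)
(q(G, -3) - 61)² = (2² - 61)² = (4 - 61)² = (-57)² = 3249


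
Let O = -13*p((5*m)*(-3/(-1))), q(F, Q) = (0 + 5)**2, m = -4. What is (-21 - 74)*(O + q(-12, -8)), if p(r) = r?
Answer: -76475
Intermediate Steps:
q(F, Q) = 25 (q(F, Q) = 5**2 = 25)
O = 780 (O = -13*5*(-4)*(-3/(-1)) = -(-260)*(-3*(-1)) = -(-260)*3 = -13*(-60) = 780)
(-21 - 74)*(O + q(-12, -8)) = (-21 - 74)*(780 + 25) = -95*805 = -76475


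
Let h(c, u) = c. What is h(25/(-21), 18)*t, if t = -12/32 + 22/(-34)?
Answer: 3475/2856 ≈ 1.2167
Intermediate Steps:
t = -139/136 (t = -12*1/32 + 22*(-1/34) = -3/8 - 11/17 = -139/136 ≈ -1.0221)
h(25/(-21), 18)*t = (25/(-21))*(-139/136) = (25*(-1/21))*(-139/136) = -25/21*(-139/136) = 3475/2856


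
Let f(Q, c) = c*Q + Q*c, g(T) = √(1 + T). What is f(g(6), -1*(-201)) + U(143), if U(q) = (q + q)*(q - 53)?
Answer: 25740 + 402*√7 ≈ 26804.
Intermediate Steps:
U(q) = 2*q*(-53 + q) (U(q) = (2*q)*(-53 + q) = 2*q*(-53 + q))
f(Q, c) = 2*Q*c (f(Q, c) = Q*c + Q*c = 2*Q*c)
f(g(6), -1*(-201)) + U(143) = 2*√(1 + 6)*(-1*(-201)) + 2*143*(-53 + 143) = 2*√7*201 + 2*143*90 = 402*√7 + 25740 = 25740 + 402*√7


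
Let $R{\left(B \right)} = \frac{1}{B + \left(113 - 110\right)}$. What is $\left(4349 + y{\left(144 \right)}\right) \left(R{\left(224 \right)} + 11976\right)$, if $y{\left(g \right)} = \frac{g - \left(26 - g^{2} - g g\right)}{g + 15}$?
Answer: $\frac{1992919551793}{36093} \approx 5.5216 \cdot 10^{7}$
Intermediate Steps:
$y{\left(g \right)} = \frac{-26 + g + 2 g^{2}}{15 + g}$ ($y{\left(g \right)} = \frac{g + \left(\left(g^{2} + g^{2}\right) - 26\right)}{15 + g} = \frac{g + \left(2 g^{2} - 26\right)}{15 + g} = \frac{g + \left(-26 + 2 g^{2}\right)}{15 + g} = \frac{-26 + g + 2 g^{2}}{15 + g}$)
$R{\left(B \right)} = \frac{1}{3 + B}$ ($R{\left(B \right)} = \frac{1}{B + \left(113 - 110\right)} = \frac{1}{B + 3} = \frac{1}{3 + B}$)
$\left(4349 + y{\left(144 \right)}\right) \left(R{\left(224 \right)} + 11976\right) = \left(4349 + \frac{-26 + 144 + 2 \cdot 144^{2}}{15 + 144}\right) \left(\frac{1}{3 + 224} + 11976\right) = \left(4349 + \frac{-26 + 144 + 2 \cdot 20736}{159}\right) \left(\frac{1}{227} + 11976\right) = \left(4349 + \frac{-26 + 144 + 41472}{159}\right) \left(\frac{1}{227} + 11976\right) = \left(4349 + \frac{1}{159} \cdot 41590\right) \frac{2718553}{227} = \left(4349 + \frac{41590}{159}\right) \frac{2718553}{227} = \frac{733081}{159} \cdot \frac{2718553}{227} = \frac{1992919551793}{36093}$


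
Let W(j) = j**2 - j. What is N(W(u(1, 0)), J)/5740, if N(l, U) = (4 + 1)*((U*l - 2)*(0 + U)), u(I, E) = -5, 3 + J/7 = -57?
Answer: 189030/41 ≈ 4610.5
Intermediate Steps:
J = -420 (J = -21 + 7*(-57) = -21 - 399 = -420)
N(l, U) = 5*U*(-2 + U*l) (N(l, U) = 5*((-2 + U*l)*U) = 5*(U*(-2 + U*l)) = 5*U*(-2 + U*l))
N(W(u(1, 0)), J)/5740 = (5*(-420)*(-2 - (-2100)*(-1 - 5)))/5740 = (5*(-420)*(-2 - (-2100)*(-6)))*(1/5740) = (5*(-420)*(-2 - 420*30))*(1/5740) = (5*(-420)*(-2 - 12600))*(1/5740) = (5*(-420)*(-12602))*(1/5740) = 26464200*(1/5740) = 189030/41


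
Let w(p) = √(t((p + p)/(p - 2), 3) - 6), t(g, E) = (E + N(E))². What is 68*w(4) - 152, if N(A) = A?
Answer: -152 + 68*√30 ≈ 220.45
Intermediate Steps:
t(g, E) = 4*E² (t(g, E) = (E + E)² = (2*E)² = 4*E²)
w(p) = √30 (w(p) = √(4*3² - 6) = √(4*9 - 6) = √(36 - 6) = √30)
68*w(4) - 152 = 68*√30 - 152 = -152 + 68*√30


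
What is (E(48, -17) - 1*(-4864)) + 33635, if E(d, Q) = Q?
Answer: 38482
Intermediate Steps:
(E(48, -17) - 1*(-4864)) + 33635 = (-17 - 1*(-4864)) + 33635 = (-17 + 4864) + 33635 = 4847 + 33635 = 38482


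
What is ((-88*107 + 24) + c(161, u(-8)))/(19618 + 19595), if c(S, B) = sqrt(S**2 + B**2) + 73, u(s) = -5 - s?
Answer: -9319/39213 + sqrt(25930)/39213 ≈ -0.23354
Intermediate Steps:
c(S, B) = 73 + sqrt(B**2 + S**2) (c(S, B) = sqrt(B**2 + S**2) + 73 = 73 + sqrt(B**2 + S**2))
((-88*107 + 24) + c(161, u(-8)))/(19618 + 19595) = ((-88*107 + 24) + (73 + sqrt((-5 - 1*(-8))**2 + 161**2)))/(19618 + 19595) = ((-9416 + 24) + (73 + sqrt((-5 + 8)**2 + 25921)))/39213 = (-9392 + (73 + sqrt(3**2 + 25921)))*(1/39213) = (-9392 + (73 + sqrt(9 + 25921)))*(1/39213) = (-9392 + (73 + sqrt(25930)))*(1/39213) = (-9319 + sqrt(25930))*(1/39213) = -9319/39213 + sqrt(25930)/39213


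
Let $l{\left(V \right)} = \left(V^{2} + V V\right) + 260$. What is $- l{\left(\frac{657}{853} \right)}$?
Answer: $- \frac{190041638}{727609} \approx -261.19$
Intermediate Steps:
$l{\left(V \right)} = 260 + 2 V^{2}$ ($l{\left(V \right)} = \left(V^{2} + V^{2}\right) + 260 = 2 V^{2} + 260 = 260 + 2 V^{2}$)
$- l{\left(\frac{657}{853} \right)} = - (260 + 2 \left(\frac{657}{853}\right)^{2}) = - (260 + 2 \cdot \frac{431649}{727609}) = - (260 + \frac{863298}{727609}) = \left(-1\right) \frac{190041638}{727609} = - \frac{190041638}{727609}$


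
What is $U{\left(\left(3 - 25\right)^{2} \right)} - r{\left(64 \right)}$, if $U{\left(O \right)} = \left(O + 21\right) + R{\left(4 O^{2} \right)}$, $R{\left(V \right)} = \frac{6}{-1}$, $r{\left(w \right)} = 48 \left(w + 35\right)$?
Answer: $-4253$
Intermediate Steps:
$r{\left(w \right)} = 1680 + 48 w$ ($r{\left(w \right)} = 48 \left(35 + w\right) = 1680 + 48 w$)
$R{\left(V \right)} = -6$ ($R{\left(V \right)} = 6 \left(-1\right) = -6$)
$U{\left(O \right)} = 15 + O$ ($U{\left(O \right)} = \left(O + 21\right) - 6 = \left(21 + O\right) - 6 = 15 + O$)
$U{\left(\left(3 - 25\right)^{2} \right)} - r{\left(64 \right)} = \left(15 + \left(3 - 25\right)^{2}\right) - \left(1680 + 48 \cdot 64\right) = \left(15 + \left(3 - 25\right)^{2}\right) - \left(1680 + 3072\right) = \left(15 + \left(-22\right)^{2}\right) - 4752 = \left(15 + 484\right) - 4752 = 499 - 4752 = -4253$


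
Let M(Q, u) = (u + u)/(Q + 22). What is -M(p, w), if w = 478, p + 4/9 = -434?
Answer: 2151/928 ≈ 2.3179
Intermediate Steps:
p = -3910/9 (p = -4/9 - 434 = -3910/9 ≈ -434.44)
M(Q, u) = 2*u/(22 + Q) (M(Q, u) = (2*u)/(22 + Q) = 2*u/(22 + Q))
-M(p, w) = -2*478/(22 - 3910/9) = -2*478/(-3712/9) = -2*478*(-9)/3712 = -1*(-2151/928) = 2151/928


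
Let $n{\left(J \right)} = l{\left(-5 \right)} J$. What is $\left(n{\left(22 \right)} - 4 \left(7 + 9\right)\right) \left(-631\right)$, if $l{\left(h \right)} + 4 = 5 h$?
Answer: $442962$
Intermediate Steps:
$l{\left(h \right)} = -4 + 5 h$
$n{\left(J \right)} = - 29 J$ ($n{\left(J \right)} = \left(-4 + 5 \left(-5\right)\right) J = \left(-4 - 25\right) J = - 29 J$)
$\left(n{\left(22 \right)} - 4 \left(7 + 9\right)\right) \left(-631\right) = \left(\left(-29\right) 22 - 4 \left(7 + 9\right)\right) \left(-631\right) = \left(-638 - 64\right) \left(-631\right) = \left(-702\right) \left(-631\right) = 442962$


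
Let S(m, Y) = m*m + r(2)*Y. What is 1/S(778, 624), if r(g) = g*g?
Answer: 1/607780 ≈ 1.6453e-6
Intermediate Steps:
r(g) = g²
S(m, Y) = m² + 4*Y (S(m, Y) = m*m + 2²*Y = m² + 4*Y)
1/S(778, 624) = 1/(778² + 4*624) = 1/(605284 + 2496) = 1/607780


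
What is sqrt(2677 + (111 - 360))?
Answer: 2*sqrt(607) ≈ 49.275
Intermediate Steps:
sqrt(2677 + (111 - 360)) = sqrt(2677 - 249) = sqrt(2428) = 2*sqrt(607)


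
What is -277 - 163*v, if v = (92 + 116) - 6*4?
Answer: -30269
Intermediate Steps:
v = 184 (v = 208 - 24 = 184)
-277 - 163*v = -277 - 163*184 = -277 - 29992 = -30269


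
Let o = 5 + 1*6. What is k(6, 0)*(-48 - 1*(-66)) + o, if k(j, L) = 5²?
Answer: 461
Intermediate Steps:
k(j, L) = 25
o = 11 (o = 5 + 6 = 11)
k(6, 0)*(-48 - 1*(-66)) + o = 25*(-48 - 1*(-66)) + 11 = 25*(-48 + 66) + 11 = 25*18 + 11 = 450 + 11 = 461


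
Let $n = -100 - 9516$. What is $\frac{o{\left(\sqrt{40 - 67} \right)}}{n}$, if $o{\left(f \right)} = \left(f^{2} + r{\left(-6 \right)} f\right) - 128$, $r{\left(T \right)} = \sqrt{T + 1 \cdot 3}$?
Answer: $\frac{41}{2404} \approx 0.017055$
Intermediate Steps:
$n = -9616$ ($n = -100 - 9516 = -9616$)
$r{\left(T \right)} = \sqrt{3 + T}$ ($r{\left(T \right)} = \sqrt{T + 3} = \sqrt{3 + T}$)
$o{\left(f \right)} = -128 + f^{2} + i f \sqrt{3}$ ($o{\left(f \right)} = \left(f^{2} + \sqrt{3 - 6} f\right) - 128 = \left(f^{2} + \sqrt{-3} f\right) - 128 = \left(f^{2} + i \sqrt{3} f\right) - 128 = \left(f^{2} + i f \sqrt{3}\right) - 128 = -128 + f^{2} + i f \sqrt{3}$)
$\frac{o{\left(\sqrt{40 - 67} \right)}}{n} = \frac{-128 + \left(\sqrt{40 - 67}\right)^{2} + i \sqrt{40 - 67} \sqrt{3}}{-9616} = \left(-128 + \left(\sqrt{-27}\right)^{2} + i \sqrt{-27} \sqrt{3}\right) \left(- \frac{1}{9616}\right) = \left(-128 + \left(3 i \sqrt{3}\right)^{2} + i 3 i \sqrt{3} \sqrt{3}\right) \left(- \frac{1}{9616}\right) = \left(-128 - 27 - 9\right) \left(- \frac{1}{9616}\right) = \left(-164\right) \left(- \frac{1}{9616}\right) = \frac{41}{2404}$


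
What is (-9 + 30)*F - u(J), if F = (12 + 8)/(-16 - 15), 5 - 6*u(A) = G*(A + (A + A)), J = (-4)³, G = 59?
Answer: -353843/186 ≈ -1902.4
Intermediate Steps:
J = -64
u(A) = ⅚ - 59*A/2 (u(A) = ⅚ - 59*(A + (A + A))/6 = ⅚ - 59*(A + 2*A)/6 = ⅚ - 59*3*A/6 = ⅚ - 59*A/2)
F = -20/31 (F = 20/(-31) = 20*(-1/31) = -20/31 ≈ -0.64516)
(-9 + 30)*F - u(J) = (-9 + 30)*(-20/31) - (⅚ - 59/2*(-64)) = 21*(-20/31) - (⅚ + 1888) = -420/31 - 1*11333/6 = -420/31 - 11333/6 = -353843/186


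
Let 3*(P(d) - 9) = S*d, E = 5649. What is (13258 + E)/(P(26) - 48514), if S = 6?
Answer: -18907/48453 ≈ -0.39021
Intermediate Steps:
P(d) = 9 + 2*d (P(d) = 9 + (6*d)/3 = 9 + 2*d)
(13258 + E)/(P(26) - 48514) = (13258 + 5649)/((9 + 2*26) - 48514) = 18907/((9 + 52) - 48514) = 18907/(61 - 48514) = 18907/(-48453) = 18907*(-1/48453) = -18907/48453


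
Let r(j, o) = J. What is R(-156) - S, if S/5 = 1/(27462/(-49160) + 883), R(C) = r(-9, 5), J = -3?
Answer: -65194127/21690409 ≈ -3.0057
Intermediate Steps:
r(j, o) = -3
R(C) = -3
S = 122900/21690409 (S = 5/(27462/(-49160) + 883) = 5/(27462*(-1/49160) + 883) = 5/(-13731/24580 + 883) = 5/(21690409/24580) = 5*(24580/21690409) = 122900/21690409 ≈ 0.0056661)
R(-156) - S = -3 - 1*122900/21690409 = -3 - 122900/21690409 = -65194127/21690409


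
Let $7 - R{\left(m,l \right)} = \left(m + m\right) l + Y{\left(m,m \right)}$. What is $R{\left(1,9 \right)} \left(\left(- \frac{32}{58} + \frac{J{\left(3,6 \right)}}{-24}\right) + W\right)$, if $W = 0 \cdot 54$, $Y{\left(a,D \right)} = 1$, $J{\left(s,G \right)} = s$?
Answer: $\frac{471}{58} \approx 8.1207$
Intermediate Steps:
$W = 0$
$R{\left(m,l \right)} = 6 - 2 l m$ ($R{\left(m,l \right)} = 7 - \left(\left(m + m\right) l + 1\right) = 7 - \left(2 m l + 1\right) = 7 - \left(2 l m + 1\right) = 7 - \left(1 + 2 l m\right) = 6 - 2 l m$)
$R{\left(1,9 \right)} \left(\left(- \frac{32}{58} + \frac{J{\left(3,6 \right)}}{-24}\right) + W\right) = \left(6 - 18 \cdot 1\right) \left(\left(- \frac{32}{58} + \frac{3}{-24}\right) + 0\right) = \left(6 - 18\right) \left(\left(\left(-32\right) \frac{1}{58} + 3 \left(- \frac{1}{24}\right)\right) + 0\right) = - 12 \left(\left(- \frac{16}{29} - \frac{1}{8}\right) + 0\right) = - 12 \left(- \frac{157}{232} + 0\right) = \left(-12\right) \left(- \frac{157}{232}\right) = \frac{471}{58}$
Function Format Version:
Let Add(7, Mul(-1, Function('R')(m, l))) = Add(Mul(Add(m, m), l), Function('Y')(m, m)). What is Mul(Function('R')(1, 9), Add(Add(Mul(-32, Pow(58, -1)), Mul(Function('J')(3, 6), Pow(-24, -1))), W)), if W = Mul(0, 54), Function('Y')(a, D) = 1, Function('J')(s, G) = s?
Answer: Rational(471, 58) ≈ 8.1207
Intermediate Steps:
W = 0
Function('R')(m, l) = Add(6, Mul(-2, l, m)) (Function('R')(m, l) = Add(7, Mul(-1, Add(Mul(Add(m, m), l), 1))) = Add(7, Mul(-1, Add(Mul(Mul(2, m), l), 1))) = Add(7, Mul(-1, Add(Mul(2, l, m), 1))) = Add(7, Mul(-1, Add(1, Mul(2, l, m)))) = Add(7, Add(-1, Mul(-2, l, m))) = Add(6, Mul(-2, l, m)))
Mul(Function('R')(1, 9), Add(Add(Mul(-32, Pow(58, -1)), Mul(Function('J')(3, 6), Pow(-24, -1))), W)) = Mul(Add(6, Mul(-2, 9, 1)), Add(Add(Mul(-32, Pow(58, -1)), Mul(3, Pow(-24, -1))), 0)) = Mul(Add(6, -18), Add(Add(Mul(-32, Rational(1, 58)), Mul(3, Rational(-1, 24))), 0)) = Mul(-12, Add(Add(Rational(-16, 29), Rational(-1, 8)), 0)) = Mul(-12, Add(Rational(-157, 232), 0)) = Mul(-12, Rational(-157, 232)) = Rational(471, 58)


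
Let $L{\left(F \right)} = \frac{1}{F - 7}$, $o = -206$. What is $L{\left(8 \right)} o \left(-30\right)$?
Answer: $6180$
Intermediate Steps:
$L{\left(F \right)} = \frac{1}{-7 + F}$
$L{\left(8 \right)} o \left(-30\right) = \frac{1}{-7 + 8} \left(-206\right) \left(-30\right) = 1^{-1} \left(-206\right) \left(-30\right) = 1 \left(-206\right) \left(-30\right) = \left(-206\right) \left(-30\right) = 6180$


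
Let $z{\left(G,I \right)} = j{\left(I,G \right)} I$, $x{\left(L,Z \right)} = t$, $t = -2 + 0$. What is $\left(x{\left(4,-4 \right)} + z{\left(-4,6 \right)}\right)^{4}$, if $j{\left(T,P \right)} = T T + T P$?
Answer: $24010000$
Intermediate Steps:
$j{\left(T,P \right)} = T^{2} + P T$
$t = -2$
$x{\left(L,Z \right)} = -2$
$z{\left(G,I \right)} = I^{2} \left(G + I\right)$ ($z{\left(G,I \right)} = I \left(G + I\right) I = I^{2} \left(G + I\right)$)
$\left(x{\left(4,-4 \right)} + z{\left(-4,6 \right)}\right)^{4} = \left(-2 + 6^{2} \left(-4 + 6\right)\right)^{4} = \left(-2 + 36 \cdot 2\right)^{4} = \left(-2 + 72\right)^{4} = 70^{4} = 24010000$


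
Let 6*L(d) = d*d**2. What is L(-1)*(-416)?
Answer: 208/3 ≈ 69.333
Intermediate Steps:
L(d) = d**3/6 (L(d) = (d*d**2)/6 = d**3/6)
L(-1)*(-416) = ((1/6)*(-1)**3)*(-416) = ((1/6)*(-1))*(-416) = -1/6*(-416) = 208/3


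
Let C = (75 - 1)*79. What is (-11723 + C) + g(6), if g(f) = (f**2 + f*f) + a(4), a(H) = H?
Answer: -5801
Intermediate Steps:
C = 5846 (C = 74*79 = 5846)
g(f) = 4 + 2*f**2 (g(f) = (f**2 + f*f) + 4 = (f**2 + f**2) + 4 = 2*f**2 + 4 = 4 + 2*f**2)
(-11723 + C) + g(6) = (-11723 + 5846) + (4 + 2*6**2) = -5877 + (4 + 2*36) = -5877 + (4 + 72) = -5877 + 76 = -5801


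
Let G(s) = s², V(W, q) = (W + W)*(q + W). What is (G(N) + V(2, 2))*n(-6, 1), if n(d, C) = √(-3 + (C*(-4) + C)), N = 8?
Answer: 80*I*√6 ≈ 195.96*I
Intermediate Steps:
V(W, q) = 2*W*(W + q) (V(W, q) = (2*W)*(W + q) = 2*W*(W + q))
n(d, C) = √(-3 - 3*C) (n(d, C) = √(-3 + (-4*C + C)) = √(-3 - 3*C))
(G(N) + V(2, 2))*n(-6, 1) = (8² + 2*2*(2 + 2))*√(-3 - 3*1) = (64 + 2*2*4)*√(-3 - 3) = (64 + 16)*√(-6) = 80*(I*√6) = 80*I*√6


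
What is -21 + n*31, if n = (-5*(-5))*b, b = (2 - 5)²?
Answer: 6954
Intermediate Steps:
b = 9 (b = (-3)² = 9)
n = 225 (n = -5*(-5)*9 = 25*9 = 225)
-21 + n*31 = -21 + 225*31 = -21 + 6975 = 6954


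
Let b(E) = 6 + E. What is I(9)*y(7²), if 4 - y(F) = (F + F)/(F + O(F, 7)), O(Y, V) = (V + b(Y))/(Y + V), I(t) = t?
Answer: 25812/1403 ≈ 18.398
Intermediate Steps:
O(Y, V) = (6 + V + Y)/(V + Y) (O(Y, V) = (V + (6 + Y))/(Y + V) = (6 + V + Y)/(V + Y))
y(F) = 4 - 2*F/(F + (13 + F)/(7 + F)) (y(F) = 4 - (F + F)/(F + (6 + 7 + F)/(7 + F)) = 4 - 2*F/(F + (13 + F)/(7 + F)))
I(9)*y(7²) = 9*(2*(26 + (7²)² + 9*7²)/(13 + (7²)² + 8*7²)) = 9*(2*(26 + 49² + 9*49)/(13 + 49² + 8*49)) = 9*(2*(26 + 2401 + 441)/(13 + 2401 + 392)) = 9*(2*2868/2806) = 9*(2*(1/2806)*2868) = 9*(2868/1403) = 25812/1403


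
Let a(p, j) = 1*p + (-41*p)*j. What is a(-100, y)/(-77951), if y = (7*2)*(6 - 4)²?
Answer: -229500/77951 ≈ -2.9442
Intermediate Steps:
y = 56 (y = 14*2² = 14*4 = 56)
a(p, j) = p - 41*j*p
a(-100, y)/(-77951) = -100*(1 - 41*56)/(-77951) = -100*(1 - 2296)*(-1/77951) = -100*(-2295)*(-1/77951) = 229500*(-1/77951) = -229500/77951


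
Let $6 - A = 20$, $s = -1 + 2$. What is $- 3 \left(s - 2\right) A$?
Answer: $-42$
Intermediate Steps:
$s = 1$
$A = -14$ ($A = 6 - 20 = -14$)
$- 3 \left(s - 2\right) A = - 3 \left(1 - 2\right) \left(-14\right) = \left(-3\right) \left(-1\right) \left(-14\right) = 3 \left(-14\right) = -42$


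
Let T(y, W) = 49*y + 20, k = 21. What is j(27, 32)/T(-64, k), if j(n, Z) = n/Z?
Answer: -27/99712 ≈ -0.00027078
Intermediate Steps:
T(y, W) = 20 + 49*y
j(27, 32)/T(-64, k) = (27/32)/(20 + 49*(-64)) = (27*(1/32))/(20 - 3136) = (27/32)/(-3116) = (27/32)*(-1/3116) = -27/99712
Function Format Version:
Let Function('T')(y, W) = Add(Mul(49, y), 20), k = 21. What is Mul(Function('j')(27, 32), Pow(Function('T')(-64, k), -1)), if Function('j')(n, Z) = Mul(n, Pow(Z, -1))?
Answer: Rational(-27, 99712) ≈ -0.00027078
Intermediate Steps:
Function('T')(y, W) = Add(20, Mul(49, y))
Mul(Function('j')(27, 32), Pow(Function('T')(-64, k), -1)) = Mul(Mul(27, Pow(32, -1)), Pow(Add(20, Mul(49, -64)), -1)) = Mul(Mul(27, Rational(1, 32)), Pow(Add(20, -3136), -1)) = Mul(Rational(27, 32), Pow(-3116, -1)) = Mul(Rational(27, 32), Rational(-1, 3116)) = Rational(-27, 99712)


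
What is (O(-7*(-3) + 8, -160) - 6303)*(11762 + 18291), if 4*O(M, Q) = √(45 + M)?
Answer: -189424059 + 30053*√74/4 ≈ -1.8936e+8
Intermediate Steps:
O(M, Q) = √(45 + M)/4
(O(-7*(-3) + 8, -160) - 6303)*(11762 + 18291) = (√(45 + (-7*(-3) + 8))/4 - 6303)*(11762 + 18291) = (√(45 + (21 + 8))/4 - 6303)*30053 = (√(45 + 29)/4 - 6303)*30053 = (√74/4 - 6303)*30053 = (-6303 + √74/4)*30053 = -189424059 + 30053*√74/4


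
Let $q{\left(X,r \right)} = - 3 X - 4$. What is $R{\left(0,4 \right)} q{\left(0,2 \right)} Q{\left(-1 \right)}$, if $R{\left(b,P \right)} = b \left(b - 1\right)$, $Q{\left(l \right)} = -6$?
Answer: $0$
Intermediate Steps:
$q{\left(X,r \right)} = -4 - 3 X$
$R{\left(b,P \right)} = b \left(-1 + b\right)$
$R{\left(0,4 \right)} q{\left(0,2 \right)} Q{\left(-1 \right)} = 0 \left(-1 + 0\right) \left(-4 - 0\right) \left(-6\right) = 0 \left(-1\right) \left(-4 + 0\right) \left(-6\right) = 0 \left(-4\right) \left(-6\right) = 0 \left(-6\right) = 0$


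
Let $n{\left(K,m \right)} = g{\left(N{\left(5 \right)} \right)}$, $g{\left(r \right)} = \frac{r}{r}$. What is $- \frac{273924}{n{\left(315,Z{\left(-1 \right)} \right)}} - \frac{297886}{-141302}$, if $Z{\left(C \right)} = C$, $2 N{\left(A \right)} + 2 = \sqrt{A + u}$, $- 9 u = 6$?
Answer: $- \frac{19352855581}{70651} \approx -2.7392 \cdot 10^{5}$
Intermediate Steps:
$u = - \frac{2}{3}$ ($u = \left(- \frac{1}{9}\right) 6 = - \frac{2}{3} \approx -0.66667$)
$N{\left(A \right)} = -1 + \frac{\sqrt{- \frac{2}{3} + A}}{2}$ ($N{\left(A \right)} = -1 + \frac{\sqrt{A - \frac{2}{3}}}{2} = -1 + \frac{\sqrt{- \frac{2}{3} + A}}{2}$)
$g{\left(r \right)} = 1$
$n{\left(K,m \right)} = 1$
$- \frac{273924}{n{\left(315,Z{\left(-1 \right)} \right)}} - \frac{297886}{-141302} = - \frac{273924}{1} - \frac{297886}{-141302} = \left(-273924\right) 1 - - \frac{148943}{70651} = -273924 + \frac{148943}{70651} = - \frac{19352855581}{70651}$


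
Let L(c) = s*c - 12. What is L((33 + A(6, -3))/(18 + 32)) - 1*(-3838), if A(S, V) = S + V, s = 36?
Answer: 96298/25 ≈ 3851.9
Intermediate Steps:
L(c) = -12 + 36*c (L(c) = 36*c - 12 = -12 + 36*c)
L((33 + A(6, -3))/(18 + 32)) - 1*(-3838) = (-12 + 36*((33 + (6 - 3))/(18 + 32))) - 1*(-3838) = (-12 + 36*((33 + 3)/50)) + 3838 = (-12 + 36*(36*(1/50))) + 3838 = (-12 + 36*(18/25)) + 3838 = (-12 + 648/25) + 3838 = 348/25 + 3838 = 96298/25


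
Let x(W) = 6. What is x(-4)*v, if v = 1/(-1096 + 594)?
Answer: -3/251 ≈ -0.011952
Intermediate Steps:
v = -1/502 (v = 1/(-502) = -1/502 ≈ -0.0019920)
x(-4)*v = 6*(-1/502) = -3/251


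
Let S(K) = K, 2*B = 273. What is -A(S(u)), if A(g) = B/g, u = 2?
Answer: -273/4 ≈ -68.250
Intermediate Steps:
B = 273/2 (B = (1/2)*273 = 273/2 ≈ 136.50)
A(g) = 273/(2*g)
-A(S(u)) = -273/(2*2) = -1*273/4 = -273/4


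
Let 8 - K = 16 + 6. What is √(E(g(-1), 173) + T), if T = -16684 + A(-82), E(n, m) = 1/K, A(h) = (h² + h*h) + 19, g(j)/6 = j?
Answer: I*√630546/14 ≈ 56.719*I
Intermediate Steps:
K = -14 (K = 8 - (16 + 6) = 8 - 1*22 = 8 - 22 = -14)
g(j) = 6*j
A(h) = 19 + 2*h² (A(h) = (h² + h²) + 19 = 2*h² + 19 = 19 + 2*h²)
E(n, m) = -1/14 (E(n, m) = 1/(-14) = -1/14)
T = -3217 (T = -16684 + (19 + 2*(-82)²) = -16684 + (19 + 2*6724) = -16684 + (19 + 13448) = -16684 + 13467 = -3217)
√(E(g(-1), 173) + T) = √(-1/14 - 3217) = √(-45039/14) = I*√630546/14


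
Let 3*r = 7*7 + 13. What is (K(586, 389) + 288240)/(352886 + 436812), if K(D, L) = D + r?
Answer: 433270/1184547 ≈ 0.36577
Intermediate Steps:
r = 62/3 (r = (7*7 + 13)/3 = (49 + 13)/3 = (⅓)*62 = 62/3 ≈ 20.667)
K(D, L) = 62/3 + D (K(D, L) = D + 62/3 = 62/3 + D)
(K(586, 389) + 288240)/(352886 + 436812) = ((62/3 + 586) + 288240)/(352886 + 436812) = (1820/3 + 288240)/789698 = (866540/3)*(1/789698) = 433270/1184547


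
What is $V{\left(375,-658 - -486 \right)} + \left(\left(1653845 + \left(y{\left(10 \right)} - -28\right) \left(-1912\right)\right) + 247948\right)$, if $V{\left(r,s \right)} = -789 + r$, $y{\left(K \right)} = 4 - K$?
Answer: $1859315$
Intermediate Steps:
$V{\left(375,-658 - -486 \right)} + \left(\left(1653845 + \left(y{\left(10 \right)} - -28\right) \left(-1912\right)\right) + 247948\right) = \left(-789 + 375\right) + \left(\left(1653845 + \left(\left(4 - 10\right) - -28\right) \left(-1912\right)\right) + 247948\right) = -414 + \left(\left(1653845 + \left(\left(4 - 10\right) + 28\right) \left(-1912\right)\right) + 247948\right) = -414 + \left(\left(1653845 + \left(-6 + 28\right) \left(-1912\right)\right) + 247948\right) = -414 + \left(\left(1653845 + 22 \left(-1912\right)\right) + 247948\right) = -414 + \left(\left(1653845 - 42064\right) + 247948\right) = -414 + \left(1611781 + 247948\right) = -414 + 1859729 = 1859315$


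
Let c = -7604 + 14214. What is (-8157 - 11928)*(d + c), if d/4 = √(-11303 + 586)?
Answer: -132761850 - 80340*I*√10717 ≈ -1.3276e+8 - 8.317e+6*I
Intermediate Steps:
c = 6610
d = 4*I*√10717 (d = 4*√(-11303 + 586) = 4*√(-10717) = 4*(I*√10717) = 4*I*√10717 ≈ 414.09*I)
(-8157 - 11928)*(d + c) = (-8157 - 11928)*(4*I*√10717 + 6610) = -20085*(6610 + 4*I*√10717) = -132761850 - 80340*I*√10717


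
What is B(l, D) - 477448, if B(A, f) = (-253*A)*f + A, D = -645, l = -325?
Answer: -53512898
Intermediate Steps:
B(A, f) = A - 253*A*f (B(A, f) = -253*A*f + A = A - 253*A*f)
B(l, D) - 477448 = -325*(1 - 253*(-645)) - 477448 = -325*(1 + 163185) - 477448 = -325*163186 - 477448 = -53035450 - 477448 = -53512898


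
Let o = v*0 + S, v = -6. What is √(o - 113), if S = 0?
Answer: I*√113 ≈ 10.63*I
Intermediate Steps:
o = 0 (o = -6*0 + 0 = 0 + 0 = 0)
√(o - 113) = √(0 - 113) = √(-113) = I*√113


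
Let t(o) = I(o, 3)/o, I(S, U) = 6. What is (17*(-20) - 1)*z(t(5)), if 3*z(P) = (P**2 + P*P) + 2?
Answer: -41602/75 ≈ -554.69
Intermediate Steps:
t(o) = 6/o
z(P) = 2/3 + 2*P**2/3 (z(P) = ((P**2 + P*P) + 2)/3 = ((P**2 + P**2) + 2)/3 = (2*P**2 + 2)/3 = (2 + 2*P**2)/3 = 2/3 + 2*P**2/3)
(17*(-20) - 1)*z(t(5)) = (17*(-20) - 1)*(2/3 + 2*(6/5)**2/3) = (-340 - 1)*(2/3 + 2*(6*(1/5))**2/3) = -341*(2/3 + 2*(6/5)**2/3) = -341*(2/3 + (2/3)*(36/25)) = -341*(2/3 + 24/25) = -341*122/75 = -41602/75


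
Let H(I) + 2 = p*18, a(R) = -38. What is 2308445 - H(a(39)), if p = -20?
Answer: 2308807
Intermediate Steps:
H(I) = -362 (H(I) = -2 - 20*18 = -2 - 360 = -362)
2308445 - H(a(39)) = 2308445 - 1*(-362) = 2308445 + 362 = 2308807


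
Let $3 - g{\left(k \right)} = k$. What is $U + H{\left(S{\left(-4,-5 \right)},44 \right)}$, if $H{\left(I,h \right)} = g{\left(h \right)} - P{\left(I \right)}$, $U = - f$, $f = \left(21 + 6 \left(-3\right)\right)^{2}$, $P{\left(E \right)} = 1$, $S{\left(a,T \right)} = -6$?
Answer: $-51$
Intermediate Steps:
$g{\left(k \right)} = 3 - k$
$f = 9$ ($f = \left(21 - 18\right)^{2} = 3^{2} = 9$)
$U = -9$ ($U = \left(-1\right) 9 = -9$)
$H{\left(I,h \right)} = 2 - h$ ($H{\left(I,h \right)} = \left(3 - h\right) - 1 = 2 - h$)
$U + H{\left(S{\left(-4,-5 \right)},44 \right)} = -9 + \left(2 - 44\right) = -9 - 42 = -51$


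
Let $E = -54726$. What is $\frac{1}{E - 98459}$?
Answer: $- \frac{1}{153185} \approx -6.5281 \cdot 10^{-6}$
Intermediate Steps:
$\frac{1}{E - 98459} = \frac{1}{-54726 - 98459} = \frac{1}{-153185} = - \frac{1}{153185}$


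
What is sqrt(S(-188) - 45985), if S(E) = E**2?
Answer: I*sqrt(10641) ≈ 103.16*I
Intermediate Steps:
sqrt(S(-188) - 45985) = sqrt((-188)**2 - 45985) = sqrt(35344 - 45985) = sqrt(-10641) = I*sqrt(10641)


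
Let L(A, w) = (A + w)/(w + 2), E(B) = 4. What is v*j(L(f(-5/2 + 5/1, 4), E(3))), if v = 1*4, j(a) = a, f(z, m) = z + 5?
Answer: 23/3 ≈ 7.6667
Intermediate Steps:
f(z, m) = 5 + z
L(A, w) = (A + w)/(2 + w)
v = 4
v*j(L(f(-5/2 + 5/1, 4), E(3))) = 4*(((5 + (-5/2 + 5/1)) + 4)/(2 + 4)) = 4*(((5 + (-5*1/2 + 5*1)) + 4)/6) = 4*(((5 + (-5/2 + 5)) + 4)/6) = 4*(((5 + 5/2) + 4)/6) = 4*((15/2 + 4)/6) = 4*((1/6)*(23/2)) = 4*(23/12) = 23/3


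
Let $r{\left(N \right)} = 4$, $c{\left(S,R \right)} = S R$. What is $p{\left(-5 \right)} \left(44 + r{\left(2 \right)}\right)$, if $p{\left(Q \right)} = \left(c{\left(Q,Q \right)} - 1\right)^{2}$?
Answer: $27648$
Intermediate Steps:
$c{\left(S,R \right)} = R S$
$p{\left(Q \right)} = \left(-1 + Q^{2}\right)^{2}$ ($p{\left(Q \right)} = \left(Q Q - 1\right)^{2} = \left(Q^{2} - 1\right)^{2} = \left(-1 + Q^{2}\right)^{2}$)
$p{\left(-5 \right)} \left(44 + r{\left(2 \right)}\right) = \left(-1 + \left(-5\right)^{2}\right)^{2} \left(44 + 4\right) = \left(-1 + 25\right)^{2} \cdot 48 = 24^{2} \cdot 48 = 576 \cdot 48 = 27648$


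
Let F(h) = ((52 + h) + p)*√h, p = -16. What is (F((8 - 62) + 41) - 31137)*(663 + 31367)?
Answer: -997318110 + 736690*I*√13 ≈ -9.9732e+8 + 2.6562e+6*I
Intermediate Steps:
F(h) = √h*(36 + h) (F(h) = ((52 + h) - 16)*√h = (36 + h)*√h = √h*(36 + h))
(F((8 - 62) + 41) - 31137)*(663 + 31367) = (√((8 - 62) + 41)*(36 + ((8 - 62) + 41)) - 31137)*(663 + 31367) = (√(-54 + 41)*(36 + (-54 + 41)) - 31137)*32030 = (√(-13)*(36 - 13) - 31137)*32030 = ((I*√13)*23 - 31137)*32030 = (23*I*√13 - 31137)*32030 = (-31137 + 23*I*√13)*32030 = -997318110 + 736690*I*√13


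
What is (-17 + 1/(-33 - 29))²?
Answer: 1113025/3844 ≈ 289.55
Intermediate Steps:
(-17 + 1/(-33 - 29))² = (-17 + 1/(-62))² = (-17 - 1/62)² = (-1055/62)² = 1113025/3844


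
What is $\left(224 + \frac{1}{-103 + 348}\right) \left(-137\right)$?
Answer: $- \frac{7518697}{245} \approx -30689.0$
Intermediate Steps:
$\left(224 + \frac{1}{-103 + 348}\right) \left(-137\right) = \left(224 + \frac{1}{245}\right) \left(-137\right) = \frac{54881}{245} \left(-137\right) = - \frac{7518697}{245}$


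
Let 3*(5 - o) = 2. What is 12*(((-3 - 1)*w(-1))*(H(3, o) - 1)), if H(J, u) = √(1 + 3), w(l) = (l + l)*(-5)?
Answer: -480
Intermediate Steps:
o = 13/3 (o = 5 - ⅓*2 = 5 - ⅔ = 13/3 ≈ 4.3333)
w(l) = -10*l (w(l) = (2*l)*(-5) = -10*l)
H(J, u) = 2 (H(J, u) = √4 = 2)
12*(((-3 - 1)*w(-1))*(H(3, o) - 1)) = 12*(((-3 - 1)*(-10*(-1)))*(2 - 1)) = 12*(-4*10*1) = 12*(-40*1) = 12*(-40) = -480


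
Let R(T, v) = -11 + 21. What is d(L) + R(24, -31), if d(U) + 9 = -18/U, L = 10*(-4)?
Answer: 29/20 ≈ 1.4500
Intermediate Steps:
R(T, v) = 10
L = -40
d(U) = -9 - 18/U
d(L) + R(24, -31) = (-9 - 18/(-40)) + 10 = (-9 - 18*(-1/40)) + 10 = (-9 + 9/20) + 10 = -171/20 + 10 = 29/20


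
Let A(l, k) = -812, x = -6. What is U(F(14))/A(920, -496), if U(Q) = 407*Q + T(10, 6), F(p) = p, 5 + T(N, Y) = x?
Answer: -5687/812 ≈ -7.0037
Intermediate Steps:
T(N, Y) = -11 (T(N, Y) = -5 - 6 = -11)
U(Q) = -11 + 407*Q (U(Q) = 407*Q - 11 = -11 + 407*Q)
U(F(14))/A(920, -496) = (-11 + 407*14)/(-812) = (-11 + 5698)*(-1/812) = 5687*(-1/812) = -5687/812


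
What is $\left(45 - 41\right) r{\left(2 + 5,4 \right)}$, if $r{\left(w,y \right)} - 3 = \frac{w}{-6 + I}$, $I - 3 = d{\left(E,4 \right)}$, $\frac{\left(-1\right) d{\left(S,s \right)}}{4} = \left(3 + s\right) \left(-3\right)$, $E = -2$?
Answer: $\frac{1000}{81} \approx 12.346$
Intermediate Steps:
$d{\left(S,s \right)} = 36 + 12 s$ ($d{\left(S,s \right)} = - 4 \left(3 + s\right) \left(-3\right) = - 4 \left(-9 - 3 s\right) = 36 + 12 s$)
$I = 87$ ($I = 3 + \left(36 + 12 \cdot 4\right) = 3 + \left(36 + 48\right) = 3 + 84 = 87$)
$r{\left(w,y \right)} = 3 + \frac{w}{81}$ ($r{\left(w,y \right)} = 3 + \frac{w}{-6 + 87} = 3 + \frac{w}{81}$)
$\left(45 - 41\right) r{\left(2 + 5,4 \right)} = \left(45 - 41\right) \left(3 + \frac{2 + 5}{81}\right) = 4 \left(3 + \frac{1}{81} \cdot 7\right) = 4 \left(3 + \frac{7}{81}\right) = 4 \cdot \frac{250}{81} = \frac{1000}{81}$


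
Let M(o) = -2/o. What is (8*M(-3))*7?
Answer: 112/3 ≈ 37.333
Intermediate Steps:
(8*M(-3))*7 = (8*(-2/(-3)))*7 = (8*(-2*(-⅓)))*7 = (8*(⅔))*7 = (16/3)*7 = 112/3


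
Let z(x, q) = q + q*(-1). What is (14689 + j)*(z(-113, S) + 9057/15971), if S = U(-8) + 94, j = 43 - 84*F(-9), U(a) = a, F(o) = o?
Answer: 140274816/15971 ≈ 8783.1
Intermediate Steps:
j = 799 (j = 43 - 84*(-9) = 43 + 756 = 799)
S = 86 (S = -8 + 94 = 86)
z(x, q) = 0 (z(x, q) = q - q = 0)
(14689 + j)*(z(-113, S) + 9057/15971) = (14689 + 799)*(0 + 9057/15971) = 15488*(0 + 9057*(1/15971)) = 15488*(0 + 9057/15971) = 15488*(9057/15971) = 140274816/15971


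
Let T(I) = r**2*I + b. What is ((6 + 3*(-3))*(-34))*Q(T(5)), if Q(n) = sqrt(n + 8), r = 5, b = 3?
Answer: 204*sqrt(34) ≈ 1189.5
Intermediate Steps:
T(I) = 3 + 25*I (T(I) = 5**2*I + 3 = 25*I + 3 = 3 + 25*I)
Q(n) = sqrt(8 + n)
((6 + 3*(-3))*(-34))*Q(T(5)) = ((6 + 3*(-3))*(-34))*sqrt(8 + (3 + 25*5)) = ((6 - 9)*(-34))*sqrt(8 + (3 + 125)) = (-3*(-34))*sqrt(8 + 128) = 102*sqrt(136) = 102*(2*sqrt(34)) = 204*sqrt(34)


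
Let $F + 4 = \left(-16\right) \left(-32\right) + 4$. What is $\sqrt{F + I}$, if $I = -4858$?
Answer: $i \sqrt{4346} \approx 65.924 i$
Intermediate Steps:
$F = 512$ ($F = -4 + \left(\left(-16\right) \left(-32\right) + 4\right) = -4 + \left(512 + 4\right) = -4 + 516 = 512$)
$\sqrt{F + I} = \sqrt{512 - 4858} = \sqrt{-4346} = i \sqrt{4346}$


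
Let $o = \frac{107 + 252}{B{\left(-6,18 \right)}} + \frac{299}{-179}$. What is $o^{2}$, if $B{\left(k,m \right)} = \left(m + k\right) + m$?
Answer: $\frac{3057094681}{28836900} \approx 106.01$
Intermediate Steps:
$B{\left(k,m \right)} = k + 2 m$ ($B{\left(k,m \right)} = \left(k + m\right) + m = k + 2 m$)
$o = \frac{55291}{5370}$ ($o = \frac{107 + 252}{-6 + 2 \cdot 18} + \frac{299}{-179} = \frac{359}{-6 + 36} + 299 \left(- \frac{1}{179}\right) = \frac{359}{30} - \frac{299}{179} = \frac{55291}{5370} \approx 10.296$)
$o^{2} = \left(\frac{55291}{5370}\right)^{2} = \frac{3057094681}{28836900}$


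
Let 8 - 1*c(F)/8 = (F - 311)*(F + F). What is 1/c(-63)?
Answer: -1/376928 ≈ -2.6530e-6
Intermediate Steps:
c(F) = 64 - 16*F*(-311 + F) (c(F) = 64 - 8*(F - 311)*(F + F) = 64 - 8*(-311 + F)*2*F = 64 - 16*F*(-311 + F))
1/c(-63) = 1/(64 - 16*(-63)² + 4976*(-63)) = 1/(64 - 16*3969 - 313488) = 1/(64 - 63504 - 313488) = 1/(-376928) = -1/376928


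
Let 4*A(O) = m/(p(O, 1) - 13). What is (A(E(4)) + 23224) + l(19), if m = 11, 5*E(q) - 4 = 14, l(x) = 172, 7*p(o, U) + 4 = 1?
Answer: 8796819/376 ≈ 23396.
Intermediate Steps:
p(o, U) = -3/7 (p(o, U) = -4/7 + (⅐)*1 = -4/7 + ⅐ = -3/7)
E(q) = 18/5 (E(q) = ⅘ + (⅕)*14 = ⅘ + 14/5 = 18/5)
A(O) = -77/376 (A(O) = (11/(-3/7 - 13))/4 = (11/(-94/7))/4 = (11*(-7/94))/4 = (¼)*(-77/94) = -77/376)
(A(E(4)) + 23224) + l(19) = (-77/376 + 23224) + 172 = 8732147/376 + 172 = 8796819/376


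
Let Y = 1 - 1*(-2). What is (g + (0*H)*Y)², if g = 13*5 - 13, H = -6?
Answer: 2704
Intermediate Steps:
g = 52 (g = 65 - 13 = 52)
Y = 3 (Y = 1 + 2 = 3)
(g + (0*H)*Y)² = (52 + (0*(-6))*3)² = (52 + 0*3)² = (52 + 0)² = 52² = 2704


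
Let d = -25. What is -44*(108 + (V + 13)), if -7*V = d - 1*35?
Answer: -39908/7 ≈ -5701.1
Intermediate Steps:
V = 60/7 (V = -(-25 - 1*35)/7 = -(-25 - 35)/7 = -⅐*(-60) = 60/7 ≈ 8.5714)
-44*(108 + (V + 13)) = -44*(108 + (60/7 + 13)) = -44*(108 + 151/7) = -44*907/7 = -39908/7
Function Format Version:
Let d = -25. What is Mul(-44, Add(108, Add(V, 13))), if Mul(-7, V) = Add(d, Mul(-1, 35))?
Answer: Rational(-39908, 7) ≈ -5701.1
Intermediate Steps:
V = Rational(60, 7) (V = Mul(Rational(-1, 7), Add(-25, Mul(-1, 35))) = Mul(Rational(-1, 7), Add(-25, -35)) = Mul(Rational(-1, 7), -60) = Rational(60, 7) ≈ 8.5714)
Mul(-44, Add(108, Add(V, 13))) = Mul(-44, Add(108, Add(Rational(60, 7), 13))) = Mul(-44, Add(108, Rational(151, 7))) = Mul(-44, Rational(907, 7)) = Rational(-39908, 7)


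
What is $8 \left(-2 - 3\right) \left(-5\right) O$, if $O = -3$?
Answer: $-600$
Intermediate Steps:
$8 \left(-2 - 3\right) \left(-5\right) O = 8 \left(-2 - 3\right) \left(-5\right) \left(-3\right) = 8 \left(\left(-5\right) \left(-5\right)\right) \left(-3\right) = 8 \cdot 25 \left(-3\right) = 200 \left(-3\right) = -600$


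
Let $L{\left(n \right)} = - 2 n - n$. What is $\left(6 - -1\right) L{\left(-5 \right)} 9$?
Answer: $945$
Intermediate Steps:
$L{\left(n \right)} = - 3 n$
$\left(6 - -1\right) L{\left(-5 \right)} 9 = \left(6 - -1\right) \left(\left(-3\right) \left(-5\right)\right) 9 = \left(6 + 1\right) 15 \cdot 9 = 7 \cdot 15 \cdot 9 = 105 \cdot 9 = 945$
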